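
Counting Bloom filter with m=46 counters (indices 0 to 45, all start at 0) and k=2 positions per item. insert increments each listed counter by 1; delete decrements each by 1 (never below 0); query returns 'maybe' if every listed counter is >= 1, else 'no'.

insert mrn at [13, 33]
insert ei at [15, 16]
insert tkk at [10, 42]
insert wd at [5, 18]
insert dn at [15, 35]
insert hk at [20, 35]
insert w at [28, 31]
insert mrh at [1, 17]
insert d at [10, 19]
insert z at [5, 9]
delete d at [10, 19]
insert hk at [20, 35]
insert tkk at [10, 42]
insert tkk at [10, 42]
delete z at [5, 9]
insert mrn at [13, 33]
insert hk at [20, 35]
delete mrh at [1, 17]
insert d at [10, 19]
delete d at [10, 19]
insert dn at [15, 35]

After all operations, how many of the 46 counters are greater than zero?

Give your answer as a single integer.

Answer: 12

Derivation:
Step 1: insert mrn at [13, 33] -> counters=[0,0,0,0,0,0,0,0,0,0,0,0,0,1,0,0,0,0,0,0,0,0,0,0,0,0,0,0,0,0,0,0,0,1,0,0,0,0,0,0,0,0,0,0,0,0]
Step 2: insert ei at [15, 16] -> counters=[0,0,0,0,0,0,0,0,0,0,0,0,0,1,0,1,1,0,0,0,0,0,0,0,0,0,0,0,0,0,0,0,0,1,0,0,0,0,0,0,0,0,0,0,0,0]
Step 3: insert tkk at [10, 42] -> counters=[0,0,0,0,0,0,0,0,0,0,1,0,0,1,0,1,1,0,0,0,0,0,0,0,0,0,0,0,0,0,0,0,0,1,0,0,0,0,0,0,0,0,1,0,0,0]
Step 4: insert wd at [5, 18] -> counters=[0,0,0,0,0,1,0,0,0,0,1,0,0,1,0,1,1,0,1,0,0,0,0,0,0,0,0,0,0,0,0,0,0,1,0,0,0,0,0,0,0,0,1,0,0,0]
Step 5: insert dn at [15, 35] -> counters=[0,0,0,0,0,1,0,0,0,0,1,0,0,1,0,2,1,0,1,0,0,0,0,0,0,0,0,0,0,0,0,0,0,1,0,1,0,0,0,0,0,0,1,0,0,0]
Step 6: insert hk at [20, 35] -> counters=[0,0,0,0,0,1,0,0,0,0,1,0,0,1,0,2,1,0,1,0,1,0,0,0,0,0,0,0,0,0,0,0,0,1,0,2,0,0,0,0,0,0,1,0,0,0]
Step 7: insert w at [28, 31] -> counters=[0,0,0,0,0,1,0,0,0,0,1,0,0,1,0,2,1,0,1,0,1,0,0,0,0,0,0,0,1,0,0,1,0,1,0,2,0,0,0,0,0,0,1,0,0,0]
Step 8: insert mrh at [1, 17] -> counters=[0,1,0,0,0,1,0,0,0,0,1,0,0,1,0,2,1,1,1,0,1,0,0,0,0,0,0,0,1,0,0,1,0,1,0,2,0,0,0,0,0,0,1,0,0,0]
Step 9: insert d at [10, 19] -> counters=[0,1,0,0,0,1,0,0,0,0,2,0,0,1,0,2,1,1,1,1,1,0,0,0,0,0,0,0,1,0,0,1,0,1,0,2,0,0,0,0,0,0,1,0,0,0]
Step 10: insert z at [5, 9] -> counters=[0,1,0,0,0,2,0,0,0,1,2,0,0,1,0,2,1,1,1,1,1,0,0,0,0,0,0,0,1,0,0,1,0,1,0,2,0,0,0,0,0,0,1,0,0,0]
Step 11: delete d at [10, 19] -> counters=[0,1,0,0,0,2,0,0,0,1,1,0,0,1,0,2,1,1,1,0,1,0,0,0,0,0,0,0,1,0,0,1,0,1,0,2,0,0,0,0,0,0,1,0,0,0]
Step 12: insert hk at [20, 35] -> counters=[0,1,0,0,0,2,0,0,0,1,1,0,0,1,0,2,1,1,1,0,2,0,0,0,0,0,0,0,1,0,0,1,0,1,0,3,0,0,0,0,0,0,1,0,0,0]
Step 13: insert tkk at [10, 42] -> counters=[0,1,0,0,0,2,0,0,0,1,2,0,0,1,0,2,1,1,1,0,2,0,0,0,0,0,0,0,1,0,0,1,0,1,0,3,0,0,0,0,0,0,2,0,0,0]
Step 14: insert tkk at [10, 42] -> counters=[0,1,0,0,0,2,0,0,0,1,3,0,0,1,0,2,1,1,1,0,2,0,0,0,0,0,0,0,1,0,0,1,0,1,0,3,0,0,0,0,0,0,3,0,0,0]
Step 15: delete z at [5, 9] -> counters=[0,1,0,0,0,1,0,0,0,0,3,0,0,1,0,2,1,1,1,0,2,0,0,0,0,0,0,0,1,0,0,1,0,1,0,3,0,0,0,0,0,0,3,0,0,0]
Step 16: insert mrn at [13, 33] -> counters=[0,1,0,0,0,1,0,0,0,0,3,0,0,2,0,2,1,1,1,0,2,0,0,0,0,0,0,0,1,0,0,1,0,2,0,3,0,0,0,0,0,0,3,0,0,0]
Step 17: insert hk at [20, 35] -> counters=[0,1,0,0,0,1,0,0,0,0,3,0,0,2,0,2,1,1,1,0,3,0,0,0,0,0,0,0,1,0,0,1,0,2,0,4,0,0,0,0,0,0,3,0,0,0]
Step 18: delete mrh at [1, 17] -> counters=[0,0,0,0,0,1,0,0,0,0,3,0,0,2,0,2,1,0,1,0,3,0,0,0,0,0,0,0,1,0,0,1,0,2,0,4,0,0,0,0,0,0,3,0,0,0]
Step 19: insert d at [10, 19] -> counters=[0,0,0,0,0,1,0,0,0,0,4,0,0,2,0,2,1,0,1,1,3,0,0,0,0,0,0,0,1,0,0,1,0,2,0,4,0,0,0,0,0,0,3,0,0,0]
Step 20: delete d at [10, 19] -> counters=[0,0,0,0,0,1,0,0,0,0,3,0,0,2,0,2,1,0,1,0,3,0,0,0,0,0,0,0,1,0,0,1,0,2,0,4,0,0,0,0,0,0,3,0,0,0]
Step 21: insert dn at [15, 35] -> counters=[0,0,0,0,0,1,0,0,0,0,3,0,0,2,0,3,1,0,1,0,3,0,0,0,0,0,0,0,1,0,0,1,0,2,0,5,0,0,0,0,0,0,3,0,0,0]
Final counters=[0,0,0,0,0,1,0,0,0,0,3,0,0,2,0,3,1,0,1,0,3,0,0,0,0,0,0,0,1,0,0,1,0,2,0,5,0,0,0,0,0,0,3,0,0,0] -> 12 nonzero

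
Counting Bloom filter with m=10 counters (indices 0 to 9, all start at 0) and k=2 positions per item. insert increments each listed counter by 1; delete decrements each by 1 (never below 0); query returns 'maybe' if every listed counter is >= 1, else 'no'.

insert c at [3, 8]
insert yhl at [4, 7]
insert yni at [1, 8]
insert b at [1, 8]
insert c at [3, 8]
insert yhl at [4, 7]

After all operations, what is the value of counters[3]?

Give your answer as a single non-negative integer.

Answer: 2

Derivation:
Step 1: insert c at [3, 8] -> counters=[0,0,0,1,0,0,0,0,1,0]
Step 2: insert yhl at [4, 7] -> counters=[0,0,0,1,1,0,0,1,1,0]
Step 3: insert yni at [1, 8] -> counters=[0,1,0,1,1,0,0,1,2,0]
Step 4: insert b at [1, 8] -> counters=[0,2,0,1,1,0,0,1,3,0]
Step 5: insert c at [3, 8] -> counters=[0,2,0,2,1,0,0,1,4,0]
Step 6: insert yhl at [4, 7] -> counters=[0,2,0,2,2,0,0,2,4,0]
Final counters=[0,2,0,2,2,0,0,2,4,0] -> counters[3]=2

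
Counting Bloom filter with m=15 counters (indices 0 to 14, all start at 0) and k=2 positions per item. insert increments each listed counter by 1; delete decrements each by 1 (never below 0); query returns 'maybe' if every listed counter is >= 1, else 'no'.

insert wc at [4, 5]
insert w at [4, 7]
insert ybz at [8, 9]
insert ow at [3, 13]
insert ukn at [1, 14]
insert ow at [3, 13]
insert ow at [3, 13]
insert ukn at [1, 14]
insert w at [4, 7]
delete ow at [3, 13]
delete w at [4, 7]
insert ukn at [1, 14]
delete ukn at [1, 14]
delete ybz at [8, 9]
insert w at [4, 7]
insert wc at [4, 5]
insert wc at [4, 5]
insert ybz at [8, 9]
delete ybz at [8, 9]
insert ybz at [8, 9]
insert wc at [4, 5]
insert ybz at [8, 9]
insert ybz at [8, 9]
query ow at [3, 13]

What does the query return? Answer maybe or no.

Step 1: insert wc at [4, 5] -> counters=[0,0,0,0,1,1,0,0,0,0,0,0,0,0,0]
Step 2: insert w at [4, 7] -> counters=[0,0,0,0,2,1,0,1,0,0,0,0,0,0,0]
Step 3: insert ybz at [8, 9] -> counters=[0,0,0,0,2,1,0,1,1,1,0,0,0,0,0]
Step 4: insert ow at [3, 13] -> counters=[0,0,0,1,2,1,0,1,1,1,0,0,0,1,0]
Step 5: insert ukn at [1, 14] -> counters=[0,1,0,1,2,1,0,1,1,1,0,0,0,1,1]
Step 6: insert ow at [3, 13] -> counters=[0,1,0,2,2,1,0,1,1,1,0,0,0,2,1]
Step 7: insert ow at [3, 13] -> counters=[0,1,0,3,2,1,0,1,1,1,0,0,0,3,1]
Step 8: insert ukn at [1, 14] -> counters=[0,2,0,3,2,1,0,1,1,1,0,0,0,3,2]
Step 9: insert w at [4, 7] -> counters=[0,2,0,3,3,1,0,2,1,1,0,0,0,3,2]
Step 10: delete ow at [3, 13] -> counters=[0,2,0,2,3,1,0,2,1,1,0,0,0,2,2]
Step 11: delete w at [4, 7] -> counters=[0,2,0,2,2,1,0,1,1,1,0,0,0,2,2]
Step 12: insert ukn at [1, 14] -> counters=[0,3,0,2,2,1,0,1,1,1,0,0,0,2,3]
Step 13: delete ukn at [1, 14] -> counters=[0,2,0,2,2,1,0,1,1,1,0,0,0,2,2]
Step 14: delete ybz at [8, 9] -> counters=[0,2,0,2,2,1,0,1,0,0,0,0,0,2,2]
Step 15: insert w at [4, 7] -> counters=[0,2,0,2,3,1,0,2,0,0,0,0,0,2,2]
Step 16: insert wc at [4, 5] -> counters=[0,2,0,2,4,2,0,2,0,0,0,0,0,2,2]
Step 17: insert wc at [4, 5] -> counters=[0,2,0,2,5,3,0,2,0,0,0,0,0,2,2]
Step 18: insert ybz at [8, 9] -> counters=[0,2,0,2,5,3,0,2,1,1,0,0,0,2,2]
Step 19: delete ybz at [8, 9] -> counters=[0,2,0,2,5,3,0,2,0,0,0,0,0,2,2]
Step 20: insert ybz at [8, 9] -> counters=[0,2,0,2,5,3,0,2,1,1,0,0,0,2,2]
Step 21: insert wc at [4, 5] -> counters=[0,2,0,2,6,4,0,2,1,1,0,0,0,2,2]
Step 22: insert ybz at [8, 9] -> counters=[0,2,0,2,6,4,0,2,2,2,0,0,0,2,2]
Step 23: insert ybz at [8, 9] -> counters=[0,2,0,2,6,4,0,2,3,3,0,0,0,2,2]
Query ow: check counters[3]=2 counters[13]=2 -> maybe

Answer: maybe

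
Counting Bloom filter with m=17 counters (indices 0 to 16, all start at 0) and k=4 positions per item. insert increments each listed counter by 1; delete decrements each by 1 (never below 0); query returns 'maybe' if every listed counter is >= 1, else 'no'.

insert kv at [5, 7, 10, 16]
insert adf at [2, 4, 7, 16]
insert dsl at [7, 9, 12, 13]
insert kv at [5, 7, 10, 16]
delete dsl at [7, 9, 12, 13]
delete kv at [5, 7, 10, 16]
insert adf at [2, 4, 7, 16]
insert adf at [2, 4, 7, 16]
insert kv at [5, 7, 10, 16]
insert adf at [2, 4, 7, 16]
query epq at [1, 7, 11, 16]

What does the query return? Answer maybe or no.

Answer: no

Derivation:
Step 1: insert kv at [5, 7, 10, 16] -> counters=[0,0,0,0,0,1,0,1,0,0,1,0,0,0,0,0,1]
Step 2: insert adf at [2, 4, 7, 16] -> counters=[0,0,1,0,1,1,0,2,0,0,1,0,0,0,0,0,2]
Step 3: insert dsl at [7, 9, 12, 13] -> counters=[0,0,1,0,1,1,0,3,0,1,1,0,1,1,0,0,2]
Step 4: insert kv at [5, 7, 10, 16] -> counters=[0,0,1,0,1,2,0,4,0,1,2,0,1,1,0,0,3]
Step 5: delete dsl at [7, 9, 12, 13] -> counters=[0,0,1,0,1,2,0,3,0,0,2,0,0,0,0,0,3]
Step 6: delete kv at [5, 7, 10, 16] -> counters=[0,0,1,0,1,1,0,2,0,0,1,0,0,0,0,0,2]
Step 7: insert adf at [2, 4, 7, 16] -> counters=[0,0,2,0,2,1,0,3,0,0,1,0,0,0,0,0,3]
Step 8: insert adf at [2, 4, 7, 16] -> counters=[0,0,3,0,3,1,0,4,0,0,1,0,0,0,0,0,4]
Step 9: insert kv at [5, 7, 10, 16] -> counters=[0,0,3,0,3,2,0,5,0,0,2,0,0,0,0,0,5]
Step 10: insert adf at [2, 4, 7, 16] -> counters=[0,0,4,0,4,2,0,6,0,0,2,0,0,0,0,0,6]
Query epq: check counters[1]=0 counters[7]=6 counters[11]=0 counters[16]=6 -> no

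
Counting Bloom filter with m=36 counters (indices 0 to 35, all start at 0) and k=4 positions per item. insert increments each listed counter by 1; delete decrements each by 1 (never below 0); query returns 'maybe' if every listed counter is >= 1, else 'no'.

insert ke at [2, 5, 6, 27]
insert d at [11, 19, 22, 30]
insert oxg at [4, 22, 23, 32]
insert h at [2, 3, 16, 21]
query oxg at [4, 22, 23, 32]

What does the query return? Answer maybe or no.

Step 1: insert ke at [2, 5, 6, 27] -> counters=[0,0,1,0,0,1,1,0,0,0,0,0,0,0,0,0,0,0,0,0,0,0,0,0,0,0,0,1,0,0,0,0,0,0,0,0]
Step 2: insert d at [11, 19, 22, 30] -> counters=[0,0,1,0,0,1,1,0,0,0,0,1,0,0,0,0,0,0,0,1,0,0,1,0,0,0,0,1,0,0,1,0,0,0,0,0]
Step 3: insert oxg at [4, 22, 23, 32] -> counters=[0,0,1,0,1,1,1,0,0,0,0,1,0,0,0,0,0,0,0,1,0,0,2,1,0,0,0,1,0,0,1,0,1,0,0,0]
Step 4: insert h at [2, 3, 16, 21] -> counters=[0,0,2,1,1,1,1,0,0,0,0,1,0,0,0,0,1,0,0,1,0,1,2,1,0,0,0,1,0,0,1,0,1,0,0,0]
Query oxg: check counters[4]=1 counters[22]=2 counters[23]=1 counters[32]=1 -> maybe

Answer: maybe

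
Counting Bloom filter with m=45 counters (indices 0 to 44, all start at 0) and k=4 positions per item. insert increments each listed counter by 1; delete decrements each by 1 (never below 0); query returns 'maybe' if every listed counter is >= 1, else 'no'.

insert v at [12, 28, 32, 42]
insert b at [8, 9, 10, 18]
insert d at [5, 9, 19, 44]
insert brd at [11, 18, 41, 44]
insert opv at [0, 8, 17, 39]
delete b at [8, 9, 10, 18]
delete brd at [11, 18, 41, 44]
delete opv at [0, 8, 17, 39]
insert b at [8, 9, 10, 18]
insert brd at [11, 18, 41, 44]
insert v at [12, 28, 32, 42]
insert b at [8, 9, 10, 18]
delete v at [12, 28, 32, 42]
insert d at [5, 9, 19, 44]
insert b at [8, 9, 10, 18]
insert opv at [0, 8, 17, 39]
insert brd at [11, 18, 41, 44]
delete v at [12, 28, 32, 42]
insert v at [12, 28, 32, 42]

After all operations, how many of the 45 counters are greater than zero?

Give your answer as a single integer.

Step 1: insert v at [12, 28, 32, 42] -> counters=[0,0,0,0,0,0,0,0,0,0,0,0,1,0,0,0,0,0,0,0,0,0,0,0,0,0,0,0,1,0,0,0,1,0,0,0,0,0,0,0,0,0,1,0,0]
Step 2: insert b at [8, 9, 10, 18] -> counters=[0,0,0,0,0,0,0,0,1,1,1,0,1,0,0,0,0,0,1,0,0,0,0,0,0,0,0,0,1,0,0,0,1,0,0,0,0,0,0,0,0,0,1,0,0]
Step 3: insert d at [5, 9, 19, 44] -> counters=[0,0,0,0,0,1,0,0,1,2,1,0,1,0,0,0,0,0,1,1,0,0,0,0,0,0,0,0,1,0,0,0,1,0,0,0,0,0,0,0,0,0,1,0,1]
Step 4: insert brd at [11, 18, 41, 44] -> counters=[0,0,0,0,0,1,0,0,1,2,1,1,1,0,0,0,0,0,2,1,0,0,0,0,0,0,0,0,1,0,0,0,1,0,0,0,0,0,0,0,0,1,1,0,2]
Step 5: insert opv at [0, 8, 17, 39] -> counters=[1,0,0,0,0,1,0,0,2,2,1,1,1,0,0,0,0,1,2,1,0,0,0,0,0,0,0,0,1,0,0,0,1,0,0,0,0,0,0,1,0,1,1,0,2]
Step 6: delete b at [8, 9, 10, 18] -> counters=[1,0,0,0,0,1,0,0,1,1,0,1,1,0,0,0,0,1,1,1,0,0,0,0,0,0,0,0,1,0,0,0,1,0,0,0,0,0,0,1,0,1,1,0,2]
Step 7: delete brd at [11, 18, 41, 44] -> counters=[1,0,0,0,0,1,0,0,1,1,0,0,1,0,0,0,0,1,0,1,0,0,0,0,0,0,0,0,1,0,0,0,1,0,0,0,0,0,0,1,0,0,1,0,1]
Step 8: delete opv at [0, 8, 17, 39] -> counters=[0,0,0,0,0,1,0,0,0,1,0,0,1,0,0,0,0,0,0,1,0,0,0,0,0,0,0,0,1,0,0,0,1,0,0,0,0,0,0,0,0,0,1,0,1]
Step 9: insert b at [8, 9, 10, 18] -> counters=[0,0,0,0,0,1,0,0,1,2,1,0,1,0,0,0,0,0,1,1,0,0,0,0,0,0,0,0,1,0,0,0,1,0,0,0,0,0,0,0,0,0,1,0,1]
Step 10: insert brd at [11, 18, 41, 44] -> counters=[0,0,0,0,0,1,0,0,1,2,1,1,1,0,0,0,0,0,2,1,0,0,0,0,0,0,0,0,1,0,0,0,1,0,0,0,0,0,0,0,0,1,1,0,2]
Step 11: insert v at [12, 28, 32, 42] -> counters=[0,0,0,0,0,1,0,0,1,2,1,1,2,0,0,0,0,0,2,1,0,0,0,0,0,0,0,0,2,0,0,0,2,0,0,0,0,0,0,0,0,1,2,0,2]
Step 12: insert b at [8, 9, 10, 18] -> counters=[0,0,0,0,0,1,0,0,2,3,2,1,2,0,0,0,0,0,3,1,0,0,0,0,0,0,0,0,2,0,0,0,2,0,0,0,0,0,0,0,0,1,2,0,2]
Step 13: delete v at [12, 28, 32, 42] -> counters=[0,0,0,0,0,1,0,0,2,3,2,1,1,0,0,0,0,0,3,1,0,0,0,0,0,0,0,0,1,0,0,0,1,0,0,0,0,0,0,0,0,1,1,0,2]
Step 14: insert d at [5, 9, 19, 44] -> counters=[0,0,0,0,0,2,0,0,2,4,2,1,1,0,0,0,0,0,3,2,0,0,0,0,0,0,0,0,1,0,0,0,1,0,0,0,0,0,0,0,0,1,1,0,3]
Step 15: insert b at [8, 9, 10, 18] -> counters=[0,0,0,0,0,2,0,0,3,5,3,1,1,0,0,0,0,0,4,2,0,0,0,0,0,0,0,0,1,0,0,0,1,0,0,0,0,0,0,0,0,1,1,0,3]
Step 16: insert opv at [0, 8, 17, 39] -> counters=[1,0,0,0,0,2,0,0,4,5,3,1,1,0,0,0,0,1,4,2,0,0,0,0,0,0,0,0,1,0,0,0,1,0,0,0,0,0,0,1,0,1,1,0,3]
Step 17: insert brd at [11, 18, 41, 44] -> counters=[1,0,0,0,0,2,0,0,4,5,3,2,1,0,0,0,0,1,5,2,0,0,0,0,0,0,0,0,1,0,0,0,1,0,0,0,0,0,0,1,0,2,1,0,4]
Step 18: delete v at [12, 28, 32, 42] -> counters=[1,0,0,0,0,2,0,0,4,5,3,2,0,0,0,0,0,1,5,2,0,0,0,0,0,0,0,0,0,0,0,0,0,0,0,0,0,0,0,1,0,2,0,0,4]
Step 19: insert v at [12, 28, 32, 42] -> counters=[1,0,0,0,0,2,0,0,4,5,3,2,1,0,0,0,0,1,5,2,0,0,0,0,0,0,0,0,1,0,0,0,1,0,0,0,0,0,0,1,0,2,1,0,4]
Final counters=[1,0,0,0,0,2,0,0,4,5,3,2,1,0,0,0,0,1,5,2,0,0,0,0,0,0,0,0,1,0,0,0,1,0,0,0,0,0,0,1,0,2,1,0,4] -> 16 nonzero

Answer: 16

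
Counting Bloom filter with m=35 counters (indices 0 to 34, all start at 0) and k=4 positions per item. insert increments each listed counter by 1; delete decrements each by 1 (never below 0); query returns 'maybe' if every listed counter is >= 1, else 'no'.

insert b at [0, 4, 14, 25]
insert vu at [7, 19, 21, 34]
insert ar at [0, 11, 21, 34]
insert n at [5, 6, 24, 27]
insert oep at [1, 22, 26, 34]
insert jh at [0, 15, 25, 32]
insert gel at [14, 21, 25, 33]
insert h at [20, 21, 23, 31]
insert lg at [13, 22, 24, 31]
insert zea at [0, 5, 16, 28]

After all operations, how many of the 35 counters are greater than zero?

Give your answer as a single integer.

Step 1: insert b at [0, 4, 14, 25] -> counters=[1,0,0,0,1,0,0,0,0,0,0,0,0,0,1,0,0,0,0,0,0,0,0,0,0,1,0,0,0,0,0,0,0,0,0]
Step 2: insert vu at [7, 19, 21, 34] -> counters=[1,0,0,0,1,0,0,1,0,0,0,0,0,0,1,0,0,0,0,1,0,1,0,0,0,1,0,0,0,0,0,0,0,0,1]
Step 3: insert ar at [0, 11, 21, 34] -> counters=[2,0,0,0,1,0,0,1,0,0,0,1,0,0,1,0,0,0,0,1,0,2,0,0,0,1,0,0,0,0,0,0,0,0,2]
Step 4: insert n at [5, 6, 24, 27] -> counters=[2,0,0,0,1,1,1,1,0,0,0,1,0,0,1,0,0,0,0,1,0,2,0,0,1,1,0,1,0,0,0,0,0,0,2]
Step 5: insert oep at [1, 22, 26, 34] -> counters=[2,1,0,0,1,1,1,1,0,0,0,1,0,0,1,0,0,0,0,1,0,2,1,0,1,1,1,1,0,0,0,0,0,0,3]
Step 6: insert jh at [0, 15, 25, 32] -> counters=[3,1,0,0,1,1,1,1,0,0,0,1,0,0,1,1,0,0,0,1,0,2,1,0,1,2,1,1,0,0,0,0,1,0,3]
Step 7: insert gel at [14, 21, 25, 33] -> counters=[3,1,0,0,1,1,1,1,0,0,0,1,0,0,2,1,0,0,0,1,0,3,1,0,1,3,1,1,0,0,0,0,1,1,3]
Step 8: insert h at [20, 21, 23, 31] -> counters=[3,1,0,0,1,1,1,1,0,0,0,1,0,0,2,1,0,0,0,1,1,4,1,1,1,3,1,1,0,0,0,1,1,1,3]
Step 9: insert lg at [13, 22, 24, 31] -> counters=[3,1,0,0,1,1,1,1,0,0,0,1,0,1,2,1,0,0,0,1,1,4,2,1,2,3,1,1,0,0,0,2,1,1,3]
Step 10: insert zea at [0, 5, 16, 28] -> counters=[4,1,0,0,1,2,1,1,0,0,0,1,0,1,2,1,1,0,0,1,1,4,2,1,2,3,1,1,1,0,0,2,1,1,3]
Final counters=[4,1,0,0,1,2,1,1,0,0,0,1,0,1,2,1,1,0,0,1,1,4,2,1,2,3,1,1,1,0,0,2,1,1,3] -> 25 nonzero

Answer: 25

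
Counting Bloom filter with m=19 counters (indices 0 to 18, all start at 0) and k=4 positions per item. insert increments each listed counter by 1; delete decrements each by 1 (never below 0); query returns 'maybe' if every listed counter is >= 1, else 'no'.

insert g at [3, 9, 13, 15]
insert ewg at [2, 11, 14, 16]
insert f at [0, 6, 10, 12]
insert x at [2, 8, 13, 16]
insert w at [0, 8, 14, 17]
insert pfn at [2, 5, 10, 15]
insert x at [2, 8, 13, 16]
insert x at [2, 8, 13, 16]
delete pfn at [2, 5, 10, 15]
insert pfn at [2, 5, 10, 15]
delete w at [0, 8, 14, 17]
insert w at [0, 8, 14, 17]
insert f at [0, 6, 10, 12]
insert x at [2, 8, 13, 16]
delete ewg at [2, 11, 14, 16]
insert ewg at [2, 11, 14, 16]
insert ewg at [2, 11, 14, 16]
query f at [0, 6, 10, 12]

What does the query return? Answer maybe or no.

Step 1: insert g at [3, 9, 13, 15] -> counters=[0,0,0,1,0,0,0,0,0,1,0,0,0,1,0,1,0,0,0]
Step 2: insert ewg at [2, 11, 14, 16] -> counters=[0,0,1,1,0,0,0,0,0,1,0,1,0,1,1,1,1,0,0]
Step 3: insert f at [0, 6, 10, 12] -> counters=[1,0,1,1,0,0,1,0,0,1,1,1,1,1,1,1,1,0,0]
Step 4: insert x at [2, 8, 13, 16] -> counters=[1,0,2,1,0,0,1,0,1,1,1,1,1,2,1,1,2,0,0]
Step 5: insert w at [0, 8, 14, 17] -> counters=[2,0,2,1,0,0,1,0,2,1,1,1,1,2,2,1,2,1,0]
Step 6: insert pfn at [2, 5, 10, 15] -> counters=[2,0,3,1,0,1,1,0,2,1,2,1,1,2,2,2,2,1,0]
Step 7: insert x at [2, 8, 13, 16] -> counters=[2,0,4,1,0,1,1,0,3,1,2,1,1,3,2,2,3,1,0]
Step 8: insert x at [2, 8, 13, 16] -> counters=[2,0,5,1,0,1,1,0,4,1,2,1,1,4,2,2,4,1,0]
Step 9: delete pfn at [2, 5, 10, 15] -> counters=[2,0,4,1,0,0,1,0,4,1,1,1,1,4,2,1,4,1,0]
Step 10: insert pfn at [2, 5, 10, 15] -> counters=[2,0,5,1,0,1,1,0,4,1,2,1,1,4,2,2,4,1,0]
Step 11: delete w at [0, 8, 14, 17] -> counters=[1,0,5,1,0,1,1,0,3,1,2,1,1,4,1,2,4,0,0]
Step 12: insert w at [0, 8, 14, 17] -> counters=[2,0,5,1,0,1,1,0,4,1,2,1,1,4,2,2,4,1,0]
Step 13: insert f at [0, 6, 10, 12] -> counters=[3,0,5,1,0,1,2,0,4,1,3,1,2,4,2,2,4,1,0]
Step 14: insert x at [2, 8, 13, 16] -> counters=[3,0,6,1,0,1,2,0,5,1,3,1,2,5,2,2,5,1,0]
Step 15: delete ewg at [2, 11, 14, 16] -> counters=[3,0,5,1,0,1,2,0,5,1,3,0,2,5,1,2,4,1,0]
Step 16: insert ewg at [2, 11, 14, 16] -> counters=[3,0,6,1,0,1,2,0,5,1,3,1,2,5,2,2,5,1,0]
Step 17: insert ewg at [2, 11, 14, 16] -> counters=[3,0,7,1,0,1,2,0,5,1,3,2,2,5,3,2,6,1,0]
Query f: check counters[0]=3 counters[6]=2 counters[10]=3 counters[12]=2 -> maybe

Answer: maybe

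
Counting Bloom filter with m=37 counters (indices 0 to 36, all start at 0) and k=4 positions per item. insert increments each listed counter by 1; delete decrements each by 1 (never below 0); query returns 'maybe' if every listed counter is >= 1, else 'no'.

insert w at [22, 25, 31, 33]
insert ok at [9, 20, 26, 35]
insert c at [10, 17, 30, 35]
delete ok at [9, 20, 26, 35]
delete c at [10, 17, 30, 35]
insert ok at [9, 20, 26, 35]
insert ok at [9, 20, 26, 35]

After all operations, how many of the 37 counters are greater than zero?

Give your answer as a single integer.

Answer: 8

Derivation:
Step 1: insert w at [22, 25, 31, 33] -> counters=[0,0,0,0,0,0,0,0,0,0,0,0,0,0,0,0,0,0,0,0,0,0,1,0,0,1,0,0,0,0,0,1,0,1,0,0,0]
Step 2: insert ok at [9, 20, 26, 35] -> counters=[0,0,0,0,0,0,0,0,0,1,0,0,0,0,0,0,0,0,0,0,1,0,1,0,0,1,1,0,0,0,0,1,0,1,0,1,0]
Step 3: insert c at [10, 17, 30, 35] -> counters=[0,0,0,0,0,0,0,0,0,1,1,0,0,0,0,0,0,1,0,0,1,0,1,0,0,1,1,0,0,0,1,1,0,1,0,2,0]
Step 4: delete ok at [9, 20, 26, 35] -> counters=[0,0,0,0,0,0,0,0,0,0,1,0,0,0,0,0,0,1,0,0,0,0,1,0,0,1,0,0,0,0,1,1,0,1,0,1,0]
Step 5: delete c at [10, 17, 30, 35] -> counters=[0,0,0,0,0,0,0,0,0,0,0,0,0,0,0,0,0,0,0,0,0,0,1,0,0,1,0,0,0,0,0,1,0,1,0,0,0]
Step 6: insert ok at [9, 20, 26, 35] -> counters=[0,0,0,0,0,0,0,0,0,1,0,0,0,0,0,0,0,0,0,0,1,0,1,0,0,1,1,0,0,0,0,1,0,1,0,1,0]
Step 7: insert ok at [9, 20, 26, 35] -> counters=[0,0,0,0,0,0,0,0,0,2,0,0,0,0,0,0,0,0,0,0,2,0,1,0,0,1,2,0,0,0,0,1,0,1,0,2,0]
Final counters=[0,0,0,0,0,0,0,0,0,2,0,0,0,0,0,0,0,0,0,0,2,0,1,0,0,1,2,0,0,0,0,1,0,1,0,2,0] -> 8 nonzero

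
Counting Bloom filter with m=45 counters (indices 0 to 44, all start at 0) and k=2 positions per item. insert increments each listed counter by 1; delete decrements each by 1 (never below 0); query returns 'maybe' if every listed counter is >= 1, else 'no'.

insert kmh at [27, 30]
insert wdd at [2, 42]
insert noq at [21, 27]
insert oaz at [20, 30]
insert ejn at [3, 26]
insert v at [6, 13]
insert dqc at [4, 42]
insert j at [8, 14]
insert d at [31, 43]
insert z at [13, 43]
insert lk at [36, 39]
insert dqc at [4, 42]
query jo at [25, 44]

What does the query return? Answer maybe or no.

Answer: no

Derivation:
Step 1: insert kmh at [27, 30] -> counters=[0,0,0,0,0,0,0,0,0,0,0,0,0,0,0,0,0,0,0,0,0,0,0,0,0,0,0,1,0,0,1,0,0,0,0,0,0,0,0,0,0,0,0,0,0]
Step 2: insert wdd at [2, 42] -> counters=[0,0,1,0,0,0,0,0,0,0,0,0,0,0,0,0,0,0,0,0,0,0,0,0,0,0,0,1,0,0,1,0,0,0,0,0,0,0,0,0,0,0,1,0,0]
Step 3: insert noq at [21, 27] -> counters=[0,0,1,0,0,0,0,0,0,0,0,0,0,0,0,0,0,0,0,0,0,1,0,0,0,0,0,2,0,0,1,0,0,0,0,0,0,0,0,0,0,0,1,0,0]
Step 4: insert oaz at [20, 30] -> counters=[0,0,1,0,0,0,0,0,0,0,0,0,0,0,0,0,0,0,0,0,1,1,0,0,0,0,0,2,0,0,2,0,0,0,0,0,0,0,0,0,0,0,1,0,0]
Step 5: insert ejn at [3, 26] -> counters=[0,0,1,1,0,0,0,0,0,0,0,0,0,0,0,0,0,0,0,0,1,1,0,0,0,0,1,2,0,0,2,0,0,0,0,0,0,0,0,0,0,0,1,0,0]
Step 6: insert v at [6, 13] -> counters=[0,0,1,1,0,0,1,0,0,0,0,0,0,1,0,0,0,0,0,0,1,1,0,0,0,0,1,2,0,0,2,0,0,0,0,0,0,0,0,0,0,0,1,0,0]
Step 7: insert dqc at [4, 42] -> counters=[0,0,1,1,1,0,1,0,0,0,0,0,0,1,0,0,0,0,0,0,1,1,0,0,0,0,1,2,0,0,2,0,0,0,0,0,0,0,0,0,0,0,2,0,0]
Step 8: insert j at [8, 14] -> counters=[0,0,1,1,1,0,1,0,1,0,0,0,0,1,1,0,0,0,0,0,1,1,0,0,0,0,1,2,0,0,2,0,0,0,0,0,0,0,0,0,0,0,2,0,0]
Step 9: insert d at [31, 43] -> counters=[0,0,1,1,1,0,1,0,1,0,0,0,0,1,1,0,0,0,0,0,1,1,0,0,0,0,1,2,0,0,2,1,0,0,0,0,0,0,0,0,0,0,2,1,0]
Step 10: insert z at [13, 43] -> counters=[0,0,1,1,1,0,1,0,1,0,0,0,0,2,1,0,0,0,0,0,1,1,0,0,0,0,1,2,0,0,2,1,0,0,0,0,0,0,0,0,0,0,2,2,0]
Step 11: insert lk at [36, 39] -> counters=[0,0,1,1,1,0,1,0,1,0,0,0,0,2,1,0,0,0,0,0,1,1,0,0,0,0,1,2,0,0,2,1,0,0,0,0,1,0,0,1,0,0,2,2,0]
Step 12: insert dqc at [4, 42] -> counters=[0,0,1,1,2,0,1,0,1,0,0,0,0,2,1,0,0,0,0,0,1,1,0,0,0,0,1,2,0,0,2,1,0,0,0,0,1,0,0,1,0,0,3,2,0]
Query jo: check counters[25]=0 counters[44]=0 -> no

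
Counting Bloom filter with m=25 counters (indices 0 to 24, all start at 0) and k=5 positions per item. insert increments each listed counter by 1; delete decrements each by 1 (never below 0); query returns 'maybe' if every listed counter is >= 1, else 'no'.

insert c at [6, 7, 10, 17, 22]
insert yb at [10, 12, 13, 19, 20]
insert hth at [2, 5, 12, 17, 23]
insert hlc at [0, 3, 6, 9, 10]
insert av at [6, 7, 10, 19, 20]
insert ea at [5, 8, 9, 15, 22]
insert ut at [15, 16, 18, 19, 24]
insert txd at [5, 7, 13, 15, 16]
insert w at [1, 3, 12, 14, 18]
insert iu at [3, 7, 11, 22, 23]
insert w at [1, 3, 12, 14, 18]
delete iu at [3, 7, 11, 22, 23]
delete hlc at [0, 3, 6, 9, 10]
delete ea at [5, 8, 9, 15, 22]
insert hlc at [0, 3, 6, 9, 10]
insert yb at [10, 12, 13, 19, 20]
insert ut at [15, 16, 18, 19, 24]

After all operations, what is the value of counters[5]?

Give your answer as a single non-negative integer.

Answer: 2

Derivation:
Step 1: insert c at [6, 7, 10, 17, 22] -> counters=[0,0,0,0,0,0,1,1,0,0,1,0,0,0,0,0,0,1,0,0,0,0,1,0,0]
Step 2: insert yb at [10, 12, 13, 19, 20] -> counters=[0,0,0,0,0,0,1,1,0,0,2,0,1,1,0,0,0,1,0,1,1,0,1,0,0]
Step 3: insert hth at [2, 5, 12, 17, 23] -> counters=[0,0,1,0,0,1,1,1,0,0,2,0,2,1,0,0,0,2,0,1,1,0,1,1,0]
Step 4: insert hlc at [0, 3, 6, 9, 10] -> counters=[1,0,1,1,0,1,2,1,0,1,3,0,2,1,0,0,0,2,0,1,1,0,1,1,0]
Step 5: insert av at [6, 7, 10, 19, 20] -> counters=[1,0,1,1,0,1,3,2,0,1,4,0,2,1,0,0,0,2,0,2,2,0,1,1,0]
Step 6: insert ea at [5, 8, 9, 15, 22] -> counters=[1,0,1,1,0,2,3,2,1,2,4,0,2,1,0,1,0,2,0,2,2,0,2,1,0]
Step 7: insert ut at [15, 16, 18, 19, 24] -> counters=[1,0,1,1,0,2,3,2,1,2,4,0,2,1,0,2,1,2,1,3,2,0,2,1,1]
Step 8: insert txd at [5, 7, 13, 15, 16] -> counters=[1,0,1,1,0,3,3,3,1,2,4,0,2,2,0,3,2,2,1,3,2,0,2,1,1]
Step 9: insert w at [1, 3, 12, 14, 18] -> counters=[1,1,1,2,0,3,3,3,1,2,4,0,3,2,1,3,2,2,2,3,2,0,2,1,1]
Step 10: insert iu at [3, 7, 11, 22, 23] -> counters=[1,1,1,3,0,3,3,4,1,2,4,1,3,2,1,3,2,2,2,3,2,0,3,2,1]
Step 11: insert w at [1, 3, 12, 14, 18] -> counters=[1,2,1,4,0,3,3,4,1,2,4,1,4,2,2,3,2,2,3,3,2,0,3,2,1]
Step 12: delete iu at [3, 7, 11, 22, 23] -> counters=[1,2,1,3,0,3,3,3,1,2,4,0,4,2,2,3,2,2,3,3,2,0,2,1,1]
Step 13: delete hlc at [0, 3, 6, 9, 10] -> counters=[0,2,1,2,0,3,2,3,1,1,3,0,4,2,2,3,2,2,3,3,2,0,2,1,1]
Step 14: delete ea at [5, 8, 9, 15, 22] -> counters=[0,2,1,2,0,2,2,3,0,0,3,0,4,2,2,2,2,2,3,3,2,0,1,1,1]
Step 15: insert hlc at [0, 3, 6, 9, 10] -> counters=[1,2,1,3,0,2,3,3,0,1,4,0,4,2,2,2,2,2,3,3,2,0,1,1,1]
Step 16: insert yb at [10, 12, 13, 19, 20] -> counters=[1,2,1,3,0,2,3,3,0,1,5,0,5,3,2,2,2,2,3,4,3,0,1,1,1]
Step 17: insert ut at [15, 16, 18, 19, 24] -> counters=[1,2,1,3,0,2,3,3,0,1,5,0,5,3,2,3,3,2,4,5,3,0,1,1,2]
Final counters=[1,2,1,3,0,2,3,3,0,1,5,0,5,3,2,3,3,2,4,5,3,0,1,1,2] -> counters[5]=2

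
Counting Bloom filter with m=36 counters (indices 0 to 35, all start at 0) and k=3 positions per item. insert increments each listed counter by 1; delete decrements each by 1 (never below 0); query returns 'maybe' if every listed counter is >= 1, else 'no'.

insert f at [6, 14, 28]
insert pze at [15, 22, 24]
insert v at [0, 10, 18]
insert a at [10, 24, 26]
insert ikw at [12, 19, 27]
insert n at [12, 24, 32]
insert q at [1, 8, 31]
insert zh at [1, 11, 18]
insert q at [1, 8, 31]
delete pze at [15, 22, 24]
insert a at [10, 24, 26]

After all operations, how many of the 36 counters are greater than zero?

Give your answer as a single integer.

Answer: 16

Derivation:
Step 1: insert f at [6, 14, 28] -> counters=[0,0,0,0,0,0,1,0,0,0,0,0,0,0,1,0,0,0,0,0,0,0,0,0,0,0,0,0,1,0,0,0,0,0,0,0]
Step 2: insert pze at [15, 22, 24] -> counters=[0,0,0,0,0,0,1,0,0,0,0,0,0,0,1,1,0,0,0,0,0,0,1,0,1,0,0,0,1,0,0,0,0,0,0,0]
Step 3: insert v at [0, 10, 18] -> counters=[1,0,0,0,0,0,1,0,0,0,1,0,0,0,1,1,0,0,1,0,0,0,1,0,1,0,0,0,1,0,0,0,0,0,0,0]
Step 4: insert a at [10, 24, 26] -> counters=[1,0,0,0,0,0,1,0,0,0,2,0,0,0,1,1,0,0,1,0,0,0,1,0,2,0,1,0,1,0,0,0,0,0,0,0]
Step 5: insert ikw at [12, 19, 27] -> counters=[1,0,0,0,0,0,1,0,0,0,2,0,1,0,1,1,0,0,1,1,0,0,1,0,2,0,1,1,1,0,0,0,0,0,0,0]
Step 6: insert n at [12, 24, 32] -> counters=[1,0,0,0,0,0,1,0,0,0,2,0,2,0,1,1,0,0,1,1,0,0,1,0,3,0,1,1,1,0,0,0,1,0,0,0]
Step 7: insert q at [1, 8, 31] -> counters=[1,1,0,0,0,0,1,0,1,0,2,0,2,0,1,1,0,0,1,1,0,0,1,0,3,0,1,1,1,0,0,1,1,0,0,0]
Step 8: insert zh at [1, 11, 18] -> counters=[1,2,0,0,0,0,1,0,1,0,2,1,2,0,1,1,0,0,2,1,0,0,1,0,3,0,1,1,1,0,0,1,1,0,0,0]
Step 9: insert q at [1, 8, 31] -> counters=[1,3,0,0,0,0,1,0,2,0,2,1,2,0,1,1,0,0,2,1,0,0,1,0,3,0,1,1,1,0,0,2,1,0,0,0]
Step 10: delete pze at [15, 22, 24] -> counters=[1,3,0,0,0,0,1,0,2,0,2,1,2,0,1,0,0,0,2,1,0,0,0,0,2,0,1,1,1,0,0,2,1,0,0,0]
Step 11: insert a at [10, 24, 26] -> counters=[1,3,0,0,0,0,1,0,2,0,3,1,2,0,1,0,0,0,2,1,0,0,0,0,3,0,2,1,1,0,0,2,1,0,0,0]
Final counters=[1,3,0,0,0,0,1,0,2,0,3,1,2,0,1,0,0,0,2,1,0,0,0,0,3,0,2,1,1,0,0,2,1,0,0,0] -> 16 nonzero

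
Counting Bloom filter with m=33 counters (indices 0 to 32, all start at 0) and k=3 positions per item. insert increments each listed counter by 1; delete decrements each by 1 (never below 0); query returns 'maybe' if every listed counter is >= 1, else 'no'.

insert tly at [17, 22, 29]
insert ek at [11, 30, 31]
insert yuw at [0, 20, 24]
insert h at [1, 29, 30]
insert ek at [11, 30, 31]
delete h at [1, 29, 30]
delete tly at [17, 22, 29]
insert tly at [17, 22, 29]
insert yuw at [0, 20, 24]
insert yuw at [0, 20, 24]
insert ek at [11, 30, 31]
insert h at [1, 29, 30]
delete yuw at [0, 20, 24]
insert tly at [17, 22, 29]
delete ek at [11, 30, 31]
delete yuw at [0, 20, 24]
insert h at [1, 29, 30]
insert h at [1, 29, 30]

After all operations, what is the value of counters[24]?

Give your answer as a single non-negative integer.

Answer: 1

Derivation:
Step 1: insert tly at [17, 22, 29] -> counters=[0,0,0,0,0,0,0,0,0,0,0,0,0,0,0,0,0,1,0,0,0,0,1,0,0,0,0,0,0,1,0,0,0]
Step 2: insert ek at [11, 30, 31] -> counters=[0,0,0,0,0,0,0,0,0,0,0,1,0,0,0,0,0,1,0,0,0,0,1,0,0,0,0,0,0,1,1,1,0]
Step 3: insert yuw at [0, 20, 24] -> counters=[1,0,0,0,0,0,0,0,0,0,0,1,0,0,0,0,0,1,0,0,1,0,1,0,1,0,0,0,0,1,1,1,0]
Step 4: insert h at [1, 29, 30] -> counters=[1,1,0,0,0,0,0,0,0,0,0,1,0,0,0,0,0,1,0,0,1,0,1,0,1,0,0,0,0,2,2,1,0]
Step 5: insert ek at [11, 30, 31] -> counters=[1,1,0,0,0,0,0,0,0,0,0,2,0,0,0,0,0,1,0,0,1,0,1,0,1,0,0,0,0,2,3,2,0]
Step 6: delete h at [1, 29, 30] -> counters=[1,0,0,0,0,0,0,0,0,0,0,2,0,0,0,0,0,1,0,0,1,0,1,0,1,0,0,0,0,1,2,2,0]
Step 7: delete tly at [17, 22, 29] -> counters=[1,0,0,0,0,0,0,0,0,0,0,2,0,0,0,0,0,0,0,0,1,0,0,0,1,0,0,0,0,0,2,2,0]
Step 8: insert tly at [17, 22, 29] -> counters=[1,0,0,0,0,0,0,0,0,0,0,2,0,0,0,0,0,1,0,0,1,0,1,0,1,0,0,0,0,1,2,2,0]
Step 9: insert yuw at [0, 20, 24] -> counters=[2,0,0,0,0,0,0,0,0,0,0,2,0,0,0,0,0,1,0,0,2,0,1,0,2,0,0,0,0,1,2,2,0]
Step 10: insert yuw at [0, 20, 24] -> counters=[3,0,0,0,0,0,0,0,0,0,0,2,0,0,0,0,0,1,0,0,3,0,1,0,3,0,0,0,0,1,2,2,0]
Step 11: insert ek at [11, 30, 31] -> counters=[3,0,0,0,0,0,0,0,0,0,0,3,0,0,0,0,0,1,0,0,3,0,1,0,3,0,0,0,0,1,3,3,0]
Step 12: insert h at [1, 29, 30] -> counters=[3,1,0,0,0,0,0,0,0,0,0,3,0,0,0,0,0,1,0,0,3,0,1,0,3,0,0,0,0,2,4,3,0]
Step 13: delete yuw at [0, 20, 24] -> counters=[2,1,0,0,0,0,0,0,0,0,0,3,0,0,0,0,0,1,0,0,2,0,1,0,2,0,0,0,0,2,4,3,0]
Step 14: insert tly at [17, 22, 29] -> counters=[2,1,0,0,0,0,0,0,0,0,0,3,0,0,0,0,0,2,0,0,2,0,2,0,2,0,0,0,0,3,4,3,0]
Step 15: delete ek at [11, 30, 31] -> counters=[2,1,0,0,0,0,0,0,0,0,0,2,0,0,0,0,0,2,0,0,2,0,2,0,2,0,0,0,0,3,3,2,0]
Step 16: delete yuw at [0, 20, 24] -> counters=[1,1,0,0,0,0,0,0,0,0,0,2,0,0,0,0,0,2,0,0,1,0,2,0,1,0,0,0,0,3,3,2,0]
Step 17: insert h at [1, 29, 30] -> counters=[1,2,0,0,0,0,0,0,0,0,0,2,0,0,0,0,0,2,0,0,1,0,2,0,1,0,0,0,0,4,4,2,0]
Step 18: insert h at [1, 29, 30] -> counters=[1,3,0,0,0,0,0,0,0,0,0,2,0,0,0,0,0,2,0,0,1,0,2,0,1,0,0,0,0,5,5,2,0]
Final counters=[1,3,0,0,0,0,0,0,0,0,0,2,0,0,0,0,0,2,0,0,1,0,2,0,1,0,0,0,0,5,5,2,0] -> counters[24]=1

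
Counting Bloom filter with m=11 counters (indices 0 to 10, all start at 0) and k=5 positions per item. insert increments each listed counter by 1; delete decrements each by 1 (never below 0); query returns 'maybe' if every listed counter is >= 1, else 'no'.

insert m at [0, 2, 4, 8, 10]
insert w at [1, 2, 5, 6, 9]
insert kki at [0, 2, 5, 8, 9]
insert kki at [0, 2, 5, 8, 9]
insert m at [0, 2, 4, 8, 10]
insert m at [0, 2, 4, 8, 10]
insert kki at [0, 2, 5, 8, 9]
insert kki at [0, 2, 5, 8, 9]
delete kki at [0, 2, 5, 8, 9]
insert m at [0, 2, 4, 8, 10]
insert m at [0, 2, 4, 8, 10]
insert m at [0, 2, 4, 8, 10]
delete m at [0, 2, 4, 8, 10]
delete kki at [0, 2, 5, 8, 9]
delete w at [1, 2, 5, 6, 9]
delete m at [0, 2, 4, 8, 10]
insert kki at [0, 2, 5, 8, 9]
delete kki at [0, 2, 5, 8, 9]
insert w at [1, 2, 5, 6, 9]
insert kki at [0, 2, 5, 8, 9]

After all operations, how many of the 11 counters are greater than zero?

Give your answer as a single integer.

Answer: 9

Derivation:
Step 1: insert m at [0, 2, 4, 8, 10] -> counters=[1,0,1,0,1,0,0,0,1,0,1]
Step 2: insert w at [1, 2, 5, 6, 9] -> counters=[1,1,2,0,1,1,1,0,1,1,1]
Step 3: insert kki at [0, 2, 5, 8, 9] -> counters=[2,1,3,0,1,2,1,0,2,2,1]
Step 4: insert kki at [0, 2, 5, 8, 9] -> counters=[3,1,4,0,1,3,1,0,3,3,1]
Step 5: insert m at [0, 2, 4, 8, 10] -> counters=[4,1,5,0,2,3,1,0,4,3,2]
Step 6: insert m at [0, 2, 4, 8, 10] -> counters=[5,1,6,0,3,3,1,0,5,3,3]
Step 7: insert kki at [0, 2, 5, 8, 9] -> counters=[6,1,7,0,3,4,1,0,6,4,3]
Step 8: insert kki at [0, 2, 5, 8, 9] -> counters=[7,1,8,0,3,5,1,0,7,5,3]
Step 9: delete kki at [0, 2, 5, 8, 9] -> counters=[6,1,7,0,3,4,1,0,6,4,3]
Step 10: insert m at [0, 2, 4, 8, 10] -> counters=[7,1,8,0,4,4,1,0,7,4,4]
Step 11: insert m at [0, 2, 4, 8, 10] -> counters=[8,1,9,0,5,4,1,0,8,4,5]
Step 12: insert m at [0, 2, 4, 8, 10] -> counters=[9,1,10,0,6,4,1,0,9,4,6]
Step 13: delete m at [0, 2, 4, 8, 10] -> counters=[8,1,9,0,5,4,1,0,8,4,5]
Step 14: delete kki at [0, 2, 5, 8, 9] -> counters=[7,1,8,0,5,3,1,0,7,3,5]
Step 15: delete w at [1, 2, 5, 6, 9] -> counters=[7,0,7,0,5,2,0,0,7,2,5]
Step 16: delete m at [0, 2, 4, 8, 10] -> counters=[6,0,6,0,4,2,0,0,6,2,4]
Step 17: insert kki at [0, 2, 5, 8, 9] -> counters=[7,0,7,0,4,3,0,0,7,3,4]
Step 18: delete kki at [0, 2, 5, 8, 9] -> counters=[6,0,6,0,4,2,0,0,6,2,4]
Step 19: insert w at [1, 2, 5, 6, 9] -> counters=[6,1,7,0,4,3,1,0,6,3,4]
Step 20: insert kki at [0, 2, 5, 8, 9] -> counters=[7,1,8,0,4,4,1,0,7,4,4]
Final counters=[7,1,8,0,4,4,1,0,7,4,4] -> 9 nonzero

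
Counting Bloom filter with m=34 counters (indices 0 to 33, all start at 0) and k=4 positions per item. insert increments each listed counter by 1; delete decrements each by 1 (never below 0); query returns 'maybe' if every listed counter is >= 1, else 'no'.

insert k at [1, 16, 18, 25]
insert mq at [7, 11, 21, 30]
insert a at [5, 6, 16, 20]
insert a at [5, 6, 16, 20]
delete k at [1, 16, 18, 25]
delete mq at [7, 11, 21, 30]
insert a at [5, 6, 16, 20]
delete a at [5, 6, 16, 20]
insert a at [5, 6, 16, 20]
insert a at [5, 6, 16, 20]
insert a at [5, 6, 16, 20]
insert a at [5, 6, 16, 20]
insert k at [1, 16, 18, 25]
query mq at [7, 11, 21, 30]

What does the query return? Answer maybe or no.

Answer: no

Derivation:
Step 1: insert k at [1, 16, 18, 25] -> counters=[0,1,0,0,0,0,0,0,0,0,0,0,0,0,0,0,1,0,1,0,0,0,0,0,0,1,0,0,0,0,0,0,0,0]
Step 2: insert mq at [7, 11, 21, 30] -> counters=[0,1,0,0,0,0,0,1,0,0,0,1,0,0,0,0,1,0,1,0,0,1,0,0,0,1,0,0,0,0,1,0,0,0]
Step 3: insert a at [5, 6, 16, 20] -> counters=[0,1,0,0,0,1,1,1,0,0,0,1,0,0,0,0,2,0,1,0,1,1,0,0,0,1,0,0,0,0,1,0,0,0]
Step 4: insert a at [5, 6, 16, 20] -> counters=[0,1,0,0,0,2,2,1,0,0,0,1,0,0,0,0,3,0,1,0,2,1,0,0,0,1,0,0,0,0,1,0,0,0]
Step 5: delete k at [1, 16, 18, 25] -> counters=[0,0,0,0,0,2,2,1,0,0,0,1,0,0,0,0,2,0,0,0,2,1,0,0,0,0,0,0,0,0,1,0,0,0]
Step 6: delete mq at [7, 11, 21, 30] -> counters=[0,0,0,0,0,2,2,0,0,0,0,0,0,0,0,0,2,0,0,0,2,0,0,0,0,0,0,0,0,0,0,0,0,0]
Step 7: insert a at [5, 6, 16, 20] -> counters=[0,0,0,0,0,3,3,0,0,0,0,0,0,0,0,0,3,0,0,0,3,0,0,0,0,0,0,0,0,0,0,0,0,0]
Step 8: delete a at [5, 6, 16, 20] -> counters=[0,0,0,0,0,2,2,0,0,0,0,0,0,0,0,0,2,0,0,0,2,0,0,0,0,0,0,0,0,0,0,0,0,0]
Step 9: insert a at [5, 6, 16, 20] -> counters=[0,0,0,0,0,3,3,0,0,0,0,0,0,0,0,0,3,0,0,0,3,0,0,0,0,0,0,0,0,0,0,0,0,0]
Step 10: insert a at [5, 6, 16, 20] -> counters=[0,0,0,0,0,4,4,0,0,0,0,0,0,0,0,0,4,0,0,0,4,0,0,0,0,0,0,0,0,0,0,0,0,0]
Step 11: insert a at [5, 6, 16, 20] -> counters=[0,0,0,0,0,5,5,0,0,0,0,0,0,0,0,0,5,0,0,0,5,0,0,0,0,0,0,0,0,0,0,0,0,0]
Step 12: insert a at [5, 6, 16, 20] -> counters=[0,0,0,0,0,6,6,0,0,0,0,0,0,0,0,0,6,0,0,0,6,0,0,0,0,0,0,0,0,0,0,0,0,0]
Step 13: insert k at [1, 16, 18, 25] -> counters=[0,1,0,0,0,6,6,0,0,0,0,0,0,0,0,0,7,0,1,0,6,0,0,0,0,1,0,0,0,0,0,0,0,0]
Query mq: check counters[7]=0 counters[11]=0 counters[21]=0 counters[30]=0 -> no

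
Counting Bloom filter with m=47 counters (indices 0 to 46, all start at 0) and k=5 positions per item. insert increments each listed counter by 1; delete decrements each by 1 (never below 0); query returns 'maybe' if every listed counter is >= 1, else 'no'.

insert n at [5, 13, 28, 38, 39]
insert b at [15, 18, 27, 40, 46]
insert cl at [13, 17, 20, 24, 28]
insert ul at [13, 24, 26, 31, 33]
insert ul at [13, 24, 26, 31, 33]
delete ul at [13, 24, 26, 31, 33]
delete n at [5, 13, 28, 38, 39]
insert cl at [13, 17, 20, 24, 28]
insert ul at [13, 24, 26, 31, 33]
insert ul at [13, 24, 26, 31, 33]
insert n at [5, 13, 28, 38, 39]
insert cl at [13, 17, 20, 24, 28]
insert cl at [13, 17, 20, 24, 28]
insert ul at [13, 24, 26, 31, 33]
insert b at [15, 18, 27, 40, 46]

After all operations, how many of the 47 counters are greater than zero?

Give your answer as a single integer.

Answer: 16

Derivation:
Step 1: insert n at [5, 13, 28, 38, 39] -> counters=[0,0,0,0,0,1,0,0,0,0,0,0,0,1,0,0,0,0,0,0,0,0,0,0,0,0,0,0,1,0,0,0,0,0,0,0,0,0,1,1,0,0,0,0,0,0,0]
Step 2: insert b at [15, 18, 27, 40, 46] -> counters=[0,0,0,0,0,1,0,0,0,0,0,0,0,1,0,1,0,0,1,0,0,0,0,0,0,0,0,1,1,0,0,0,0,0,0,0,0,0,1,1,1,0,0,0,0,0,1]
Step 3: insert cl at [13, 17, 20, 24, 28] -> counters=[0,0,0,0,0,1,0,0,0,0,0,0,0,2,0,1,0,1,1,0,1,0,0,0,1,0,0,1,2,0,0,0,0,0,0,0,0,0,1,1,1,0,0,0,0,0,1]
Step 4: insert ul at [13, 24, 26, 31, 33] -> counters=[0,0,0,0,0,1,0,0,0,0,0,0,0,3,0,1,0,1,1,0,1,0,0,0,2,0,1,1,2,0,0,1,0,1,0,0,0,0,1,1,1,0,0,0,0,0,1]
Step 5: insert ul at [13, 24, 26, 31, 33] -> counters=[0,0,0,0,0,1,0,0,0,0,0,0,0,4,0,1,0,1,1,0,1,0,0,0,3,0,2,1,2,0,0,2,0,2,0,0,0,0,1,1,1,0,0,0,0,0,1]
Step 6: delete ul at [13, 24, 26, 31, 33] -> counters=[0,0,0,0,0,1,0,0,0,0,0,0,0,3,0,1,0,1,1,0,1,0,0,0,2,0,1,1,2,0,0,1,0,1,0,0,0,0,1,1,1,0,0,0,0,0,1]
Step 7: delete n at [5, 13, 28, 38, 39] -> counters=[0,0,0,0,0,0,0,0,0,0,0,0,0,2,0,1,0,1,1,0,1,0,0,0,2,0,1,1,1,0,0,1,0,1,0,0,0,0,0,0,1,0,0,0,0,0,1]
Step 8: insert cl at [13, 17, 20, 24, 28] -> counters=[0,0,0,0,0,0,0,0,0,0,0,0,0,3,0,1,0,2,1,0,2,0,0,0,3,0,1,1,2,0,0,1,0,1,0,0,0,0,0,0,1,0,0,0,0,0,1]
Step 9: insert ul at [13, 24, 26, 31, 33] -> counters=[0,0,0,0,0,0,0,0,0,0,0,0,0,4,0,1,0,2,1,0,2,0,0,0,4,0,2,1,2,0,0,2,0,2,0,0,0,0,0,0,1,0,0,0,0,0,1]
Step 10: insert ul at [13, 24, 26, 31, 33] -> counters=[0,0,0,0,0,0,0,0,0,0,0,0,0,5,0,1,0,2,1,0,2,0,0,0,5,0,3,1,2,0,0,3,0,3,0,0,0,0,0,0,1,0,0,0,0,0,1]
Step 11: insert n at [5, 13, 28, 38, 39] -> counters=[0,0,0,0,0,1,0,0,0,0,0,0,0,6,0,1,0,2,1,0,2,0,0,0,5,0,3,1,3,0,0,3,0,3,0,0,0,0,1,1,1,0,0,0,0,0,1]
Step 12: insert cl at [13, 17, 20, 24, 28] -> counters=[0,0,0,0,0,1,0,0,0,0,0,0,0,7,0,1,0,3,1,0,3,0,0,0,6,0,3,1,4,0,0,3,0,3,0,0,0,0,1,1,1,0,0,0,0,0,1]
Step 13: insert cl at [13, 17, 20, 24, 28] -> counters=[0,0,0,0,0,1,0,0,0,0,0,0,0,8,0,1,0,4,1,0,4,0,0,0,7,0,3,1,5,0,0,3,0,3,0,0,0,0,1,1,1,0,0,0,0,0,1]
Step 14: insert ul at [13, 24, 26, 31, 33] -> counters=[0,0,0,0,0,1,0,0,0,0,0,0,0,9,0,1,0,4,1,0,4,0,0,0,8,0,4,1,5,0,0,4,0,4,0,0,0,0,1,1,1,0,0,0,0,0,1]
Step 15: insert b at [15, 18, 27, 40, 46] -> counters=[0,0,0,0,0,1,0,0,0,0,0,0,0,9,0,2,0,4,2,0,4,0,0,0,8,0,4,2,5,0,0,4,0,4,0,0,0,0,1,1,2,0,0,0,0,0,2]
Final counters=[0,0,0,0,0,1,0,0,0,0,0,0,0,9,0,2,0,4,2,0,4,0,0,0,8,0,4,2,5,0,0,4,0,4,0,0,0,0,1,1,2,0,0,0,0,0,2] -> 16 nonzero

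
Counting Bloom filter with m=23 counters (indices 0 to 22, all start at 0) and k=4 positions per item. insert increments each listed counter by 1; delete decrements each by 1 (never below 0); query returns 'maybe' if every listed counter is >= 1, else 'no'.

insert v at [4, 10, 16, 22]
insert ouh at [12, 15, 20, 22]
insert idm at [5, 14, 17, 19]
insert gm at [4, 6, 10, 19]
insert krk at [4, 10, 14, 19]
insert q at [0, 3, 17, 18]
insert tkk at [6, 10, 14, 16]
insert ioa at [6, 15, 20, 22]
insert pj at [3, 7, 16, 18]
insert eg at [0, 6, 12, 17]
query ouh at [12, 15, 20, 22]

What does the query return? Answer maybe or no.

Step 1: insert v at [4, 10, 16, 22] -> counters=[0,0,0,0,1,0,0,0,0,0,1,0,0,0,0,0,1,0,0,0,0,0,1]
Step 2: insert ouh at [12, 15, 20, 22] -> counters=[0,0,0,0,1,0,0,0,0,0,1,0,1,0,0,1,1,0,0,0,1,0,2]
Step 3: insert idm at [5, 14, 17, 19] -> counters=[0,0,0,0,1,1,0,0,0,0,1,0,1,0,1,1,1,1,0,1,1,0,2]
Step 4: insert gm at [4, 6, 10, 19] -> counters=[0,0,0,0,2,1,1,0,0,0,2,0,1,0,1,1,1,1,0,2,1,0,2]
Step 5: insert krk at [4, 10, 14, 19] -> counters=[0,0,0,0,3,1,1,0,0,0,3,0,1,0,2,1,1,1,0,3,1,0,2]
Step 6: insert q at [0, 3, 17, 18] -> counters=[1,0,0,1,3,1,1,0,0,0,3,0,1,0,2,1,1,2,1,3,1,0,2]
Step 7: insert tkk at [6, 10, 14, 16] -> counters=[1,0,0,1,3,1,2,0,0,0,4,0,1,0,3,1,2,2,1,3,1,0,2]
Step 8: insert ioa at [6, 15, 20, 22] -> counters=[1,0,0,1,3,1,3,0,0,0,4,0,1,0,3,2,2,2,1,3,2,0,3]
Step 9: insert pj at [3, 7, 16, 18] -> counters=[1,0,0,2,3,1,3,1,0,0,4,0,1,0,3,2,3,2,2,3,2,0,3]
Step 10: insert eg at [0, 6, 12, 17] -> counters=[2,0,0,2,3,1,4,1,0,0,4,0,2,0,3,2,3,3,2,3,2,0,3]
Query ouh: check counters[12]=2 counters[15]=2 counters[20]=2 counters[22]=3 -> maybe

Answer: maybe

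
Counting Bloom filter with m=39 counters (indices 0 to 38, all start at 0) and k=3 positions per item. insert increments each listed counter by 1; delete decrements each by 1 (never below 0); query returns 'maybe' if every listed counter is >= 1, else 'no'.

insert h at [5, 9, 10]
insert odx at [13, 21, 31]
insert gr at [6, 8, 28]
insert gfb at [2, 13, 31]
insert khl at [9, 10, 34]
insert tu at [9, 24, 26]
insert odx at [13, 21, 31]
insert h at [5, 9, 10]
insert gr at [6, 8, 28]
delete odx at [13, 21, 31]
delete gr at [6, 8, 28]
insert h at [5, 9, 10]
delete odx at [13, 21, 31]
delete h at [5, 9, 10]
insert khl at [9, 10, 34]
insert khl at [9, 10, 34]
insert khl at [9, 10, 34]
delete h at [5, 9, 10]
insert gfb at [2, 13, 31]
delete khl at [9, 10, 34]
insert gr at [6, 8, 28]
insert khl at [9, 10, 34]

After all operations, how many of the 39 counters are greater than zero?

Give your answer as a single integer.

Answer: 12

Derivation:
Step 1: insert h at [5, 9, 10] -> counters=[0,0,0,0,0,1,0,0,0,1,1,0,0,0,0,0,0,0,0,0,0,0,0,0,0,0,0,0,0,0,0,0,0,0,0,0,0,0,0]
Step 2: insert odx at [13, 21, 31] -> counters=[0,0,0,0,0,1,0,0,0,1,1,0,0,1,0,0,0,0,0,0,0,1,0,0,0,0,0,0,0,0,0,1,0,0,0,0,0,0,0]
Step 3: insert gr at [6, 8, 28] -> counters=[0,0,0,0,0,1,1,0,1,1,1,0,0,1,0,0,0,0,0,0,0,1,0,0,0,0,0,0,1,0,0,1,0,0,0,0,0,0,0]
Step 4: insert gfb at [2, 13, 31] -> counters=[0,0,1,0,0,1,1,0,1,1,1,0,0,2,0,0,0,0,0,0,0,1,0,0,0,0,0,0,1,0,0,2,0,0,0,0,0,0,0]
Step 5: insert khl at [9, 10, 34] -> counters=[0,0,1,0,0,1,1,0,1,2,2,0,0,2,0,0,0,0,0,0,0,1,0,0,0,0,0,0,1,0,0,2,0,0,1,0,0,0,0]
Step 6: insert tu at [9, 24, 26] -> counters=[0,0,1,0,0,1,1,0,1,3,2,0,0,2,0,0,0,0,0,0,0,1,0,0,1,0,1,0,1,0,0,2,0,0,1,0,0,0,0]
Step 7: insert odx at [13, 21, 31] -> counters=[0,0,1,0,0,1,1,0,1,3,2,0,0,3,0,0,0,0,0,0,0,2,0,0,1,0,1,0,1,0,0,3,0,0,1,0,0,0,0]
Step 8: insert h at [5, 9, 10] -> counters=[0,0,1,0,0,2,1,0,1,4,3,0,0,3,0,0,0,0,0,0,0,2,0,0,1,0,1,0,1,0,0,3,0,0,1,0,0,0,0]
Step 9: insert gr at [6, 8, 28] -> counters=[0,0,1,0,0,2,2,0,2,4,3,0,0,3,0,0,0,0,0,0,0,2,0,0,1,0,1,0,2,0,0,3,0,0,1,0,0,0,0]
Step 10: delete odx at [13, 21, 31] -> counters=[0,0,1,0,0,2,2,0,2,4,3,0,0,2,0,0,0,0,0,0,0,1,0,0,1,0,1,0,2,0,0,2,0,0,1,0,0,0,0]
Step 11: delete gr at [6, 8, 28] -> counters=[0,0,1,0,0,2,1,0,1,4,3,0,0,2,0,0,0,0,0,0,0,1,0,0,1,0,1,0,1,0,0,2,0,0,1,0,0,0,0]
Step 12: insert h at [5, 9, 10] -> counters=[0,0,1,0,0,3,1,0,1,5,4,0,0,2,0,0,0,0,0,0,0,1,0,0,1,0,1,0,1,0,0,2,0,0,1,0,0,0,0]
Step 13: delete odx at [13, 21, 31] -> counters=[0,0,1,0,0,3,1,0,1,5,4,0,0,1,0,0,0,0,0,0,0,0,0,0,1,0,1,0,1,0,0,1,0,0,1,0,0,0,0]
Step 14: delete h at [5, 9, 10] -> counters=[0,0,1,0,0,2,1,0,1,4,3,0,0,1,0,0,0,0,0,0,0,0,0,0,1,0,1,0,1,0,0,1,0,0,1,0,0,0,0]
Step 15: insert khl at [9, 10, 34] -> counters=[0,0,1,0,0,2,1,0,1,5,4,0,0,1,0,0,0,0,0,0,0,0,0,0,1,0,1,0,1,0,0,1,0,0,2,0,0,0,0]
Step 16: insert khl at [9, 10, 34] -> counters=[0,0,1,0,0,2,1,0,1,6,5,0,0,1,0,0,0,0,0,0,0,0,0,0,1,0,1,0,1,0,0,1,0,0,3,0,0,0,0]
Step 17: insert khl at [9, 10, 34] -> counters=[0,0,1,0,0,2,1,0,1,7,6,0,0,1,0,0,0,0,0,0,0,0,0,0,1,0,1,0,1,0,0,1,0,0,4,0,0,0,0]
Step 18: delete h at [5, 9, 10] -> counters=[0,0,1,0,0,1,1,0,1,6,5,0,0,1,0,0,0,0,0,0,0,0,0,0,1,0,1,0,1,0,0,1,0,0,4,0,0,0,0]
Step 19: insert gfb at [2, 13, 31] -> counters=[0,0,2,0,0,1,1,0,1,6,5,0,0,2,0,0,0,0,0,0,0,0,0,0,1,0,1,0,1,0,0,2,0,0,4,0,0,0,0]
Step 20: delete khl at [9, 10, 34] -> counters=[0,0,2,0,0,1,1,0,1,5,4,0,0,2,0,0,0,0,0,0,0,0,0,0,1,0,1,0,1,0,0,2,0,0,3,0,0,0,0]
Step 21: insert gr at [6, 8, 28] -> counters=[0,0,2,0,0,1,2,0,2,5,4,0,0,2,0,0,0,0,0,0,0,0,0,0,1,0,1,0,2,0,0,2,0,0,3,0,0,0,0]
Step 22: insert khl at [9, 10, 34] -> counters=[0,0,2,0,0,1,2,0,2,6,5,0,0,2,0,0,0,0,0,0,0,0,0,0,1,0,1,0,2,0,0,2,0,0,4,0,0,0,0]
Final counters=[0,0,2,0,0,1,2,0,2,6,5,0,0,2,0,0,0,0,0,0,0,0,0,0,1,0,1,0,2,0,0,2,0,0,4,0,0,0,0] -> 12 nonzero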